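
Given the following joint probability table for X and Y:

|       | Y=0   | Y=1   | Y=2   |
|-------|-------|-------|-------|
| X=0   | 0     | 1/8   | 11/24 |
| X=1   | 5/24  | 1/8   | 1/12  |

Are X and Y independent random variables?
Marginal P(X) (row sums):
  P(X=0) = 0 + 1/8 + 11/24 = 7/12
  P(X=1) = 5/24 + 1/8 + 1/12 = 5/12
Marginal P(Y) (column sums):
  P(Y=0) = 0 + 5/24 = 5/24
  P(Y=1) = 1/8 + 1/8 = 1/4
  P(Y=2) = 11/24 + 1/12 = 13/24

X and Y are independent iff P(X=i,Y=j) = P(X=i)·P(Y=j) for every cell.
  P(X=0)·P(Y=0) = 7/12 × 5/24 = 35/288, but P(X=0,Y=0) = 0 ✗

No, X and Y are not independent. Quantitatively, I(X;Y) > 0:

H(X) = -[(7/12)·log₂(7/12) + (5/12)·log₂(5/12)]
  = 0.4536 + 0.5263
  = 0.9799 bits
H(Y) = -[(5/24)·log₂(5/24) + (1/4)·log₂(1/4) + (13/24)·log₂(13/24)]
  = 0.4715 + 0.5000 + 0.4791
  = 1.4506 bits
H(X,Y) = -[(1/8)·log₂(1/8) + (11/24)·log₂(11/24) + (5/24)·log₂(5/24) + (1/8)·log₂(1/8) + (1/12)·log₂(1/12)]
  = 0.3750 + 0.5159 + 0.4715 + 0.3750 + 0.2987
  = 2.0361 bits
I(X;Y) = H(X) + H(Y) - H(X,Y) = 0.9799 + 1.4506 - 2.0361 = 0.3944 bits > 0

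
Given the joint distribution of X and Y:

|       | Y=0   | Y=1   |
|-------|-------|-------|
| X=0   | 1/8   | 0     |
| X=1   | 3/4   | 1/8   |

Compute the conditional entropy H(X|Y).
Marginal P(Y) (column sums):
  P(Y=0) = 1/8 + 3/4 = 7/8
  P(Y=1) = 0 + 1/8 = 1/8

H(X|Y) = -Σ P(X,Y)·log₂ P(X|Y), where P(X|Y) = P(X,Y) / P(Y)
  (cells with P(X,Y) = 0 contribute 0)
  (X=0,Y=0): P(X|Y) = (1/8)/(7/8) = 1/7;  -(1/8)·log₂(1/7) = 0.3509
  (X=1,Y=0): P(X|Y) = (3/4)/(7/8) = 6/7;  -(3/4)·log₂(6/7) = 0.1668
  (X=1,Y=1): P(X|Y) = (1/8)/(1/8) = 1;  -(1/8)·log₂(1) = 0.0000
H(X|Y) = 0.3509 + 0.1668 + 0.0000
  = 0.5177 bits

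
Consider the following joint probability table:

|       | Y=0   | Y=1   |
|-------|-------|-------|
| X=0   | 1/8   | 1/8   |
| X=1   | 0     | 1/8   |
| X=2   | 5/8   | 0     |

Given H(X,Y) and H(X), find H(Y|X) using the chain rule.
From the chain rule: H(X,Y) = H(X) + H(Y|X)
Therefore: H(Y|X) = H(X,Y) - H(X)

H(X,Y) = -[(1/8)·log₂(1/8) + (1/8)·log₂(1/8) + (1/8)·log₂(1/8) + (5/8)·log₂(5/8)]
  = 0.3750 + 0.3750 + 0.3750 + 0.4238
  = 1.5488 bits
Marginal P(X) (row sums):
  P(X=0) = 1/8 + 1/8 = 1/4
  P(X=1) = 0 + 1/8 = 1/8
  P(X=2) = 5/8 + 0 = 5/8
H(X) = -[(1/4)·log₂(1/4) + (1/8)·log₂(1/8) + (5/8)·log₂(5/8)]
  = 0.5000 + 0.3750 + 0.4238
  = 1.2988 bits

H(Y|X) = 1.5488 - 1.2988 = 0.2500 bits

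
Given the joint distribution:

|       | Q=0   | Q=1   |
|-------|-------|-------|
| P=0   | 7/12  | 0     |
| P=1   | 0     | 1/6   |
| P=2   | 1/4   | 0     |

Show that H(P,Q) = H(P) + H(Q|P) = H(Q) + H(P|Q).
Marginal P(P) (row sums):
  P(P=0) = 7/12 + 0 = 7/12
  P(P=1) = 0 + 1/6 = 1/6
  P(P=2) = 1/4 + 0 = 1/4
Marginal P(Q) (column sums):
  P(Q=0) = 7/12 + 0 + 1/4 = 5/6
  P(Q=1) = 0 + 1/6 + 0 = 1/6

Decomposition 1: H(P) + H(Q|P)
H(P) = -[(7/12)·log₂(7/12) + (1/6)·log₂(1/6) + (1/4)·log₂(1/4)]
  = 0.4536 + 0.4308 + 0.5000
  = 1.3844 bits
H(Q|P) = -Σ P(P,Q)·log₂ P(Q|P), where P(Q|P) = P(P,Q) / P(P)
  (cells with P(P,Q) = 0 contribute 0)
  (P=0,Q=0): P(Q|P) = (7/12)/(7/12) = 1;  -(7/12)·log₂(1) = 0.0000
  (P=1,Q=1): P(Q|P) = (1/6)/(1/6) = 1;  -(1/6)·log₂(1) = 0.0000
  (P=2,Q=0): P(Q|P) = (1/4)/(1/4) = 1;  -(1/4)·log₂(1) = 0.0000
H(Q|P) = 0.0000 + 0.0000 + 0.0000
  = 0.0000 bits
H(P) + H(Q|P) = 1.3844 + 0.0000 = 1.3844 bits

Decomposition 2: H(Q) + H(P|Q)
H(Q) = -[(5/6)·log₂(5/6) + (1/6)·log₂(1/6)]
  = 0.2192 + 0.4308
  = 0.6500 bits
H(P|Q) = -Σ P(P,Q)·log₂ P(P|Q), where P(P|Q) = P(P,Q) / P(Q)
  (cells with P(P,Q) = 0 contribute 0)
  (P=0,Q=0): P(P|Q) = (7/12)/(5/6) = 7/10;  -(7/12)·log₂(7/10) = 0.3002
  (P=1,Q=1): P(P|Q) = (1/6)/(1/6) = 1;  -(1/6)·log₂(1) = 0.0000
  (P=2,Q=0): P(P|Q) = (1/4)/(5/6) = 3/10;  -(1/4)·log₂(3/10) = 0.4342
H(P|Q) = 0.3002 + 0.0000 + 0.4342
  = 0.7344 bits
H(Q) + H(P|Q) = 0.6500 + 0.7344 = 1.3844 bits

Direct computation of the joint entropy:
H(P,Q) = -[(7/12)·log₂(7/12) + (1/6)·log₂(1/6) + (1/4)·log₂(1/4)]
  = 0.4536 + 0.4308 + 0.5000
  = 1.3844 bits

All three agree: H(P,Q) = 1.3844 bits ✓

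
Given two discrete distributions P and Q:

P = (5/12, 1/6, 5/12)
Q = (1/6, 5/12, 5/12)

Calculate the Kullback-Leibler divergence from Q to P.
D(P||Q) = Σ P(i) log₂(P(i)/Q(i))
  i=0: (5/12) × log₂((5/12)/(1/6)) = (5/12) × log₂(5/2) = 0.5508
  i=1: (1/6) × log₂((1/6)/(5/12)) = (1/6) × log₂(2/5) = -0.2203
  i=2: (5/12) × log₂((5/12)/(5/12)) = (5/12) × log₂(1) = 0.0000
D(P||Q) = 0.5508 - 0.2203 + 0.0000
  = 0.3305 bits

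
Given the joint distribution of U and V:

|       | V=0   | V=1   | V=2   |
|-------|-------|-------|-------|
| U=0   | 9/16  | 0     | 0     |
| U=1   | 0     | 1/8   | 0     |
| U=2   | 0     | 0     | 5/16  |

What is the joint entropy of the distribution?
H(U,V) = -Σ P(U,V) log₂ P(U,V), summed over the non-zero cells:
H(U,V) = -[(9/16)·log₂(9/16) + (1/8)·log₂(1/8) + (5/16)·log₂(5/16)]
  = 0.4669 + 0.3750 + 0.5244
  = 1.3663 bits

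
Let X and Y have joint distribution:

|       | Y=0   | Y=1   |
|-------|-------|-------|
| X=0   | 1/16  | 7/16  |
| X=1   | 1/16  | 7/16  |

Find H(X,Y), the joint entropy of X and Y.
H(X,Y) = -Σ P(X,Y) log₂ P(X,Y), summed over the non-zero cells:
H(X,Y) = -[(1/16)·log₂(1/16) + (7/16)·log₂(7/16) + (1/16)·log₂(1/16) + (7/16)·log₂(7/16)]
  = 0.2500 + 0.5218 + 0.2500 + 0.5218
  = 1.5436 bits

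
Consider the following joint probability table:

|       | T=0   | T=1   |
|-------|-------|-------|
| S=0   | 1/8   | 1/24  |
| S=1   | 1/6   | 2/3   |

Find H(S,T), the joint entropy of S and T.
H(S,T) = -Σ P(S,T) log₂ P(S,T), summed over the non-zero cells:
H(S,T) = -[(1/8)·log₂(1/8) + (1/24)·log₂(1/24) + (1/6)·log₂(1/6) + (2/3)·log₂(2/3)]
  = 0.3750 + 0.1910 + 0.4308 + 0.3900
  = 1.3868 bits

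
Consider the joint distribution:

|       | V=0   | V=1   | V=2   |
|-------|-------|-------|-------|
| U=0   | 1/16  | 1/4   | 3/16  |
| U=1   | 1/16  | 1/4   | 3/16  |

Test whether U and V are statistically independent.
Marginal P(U) (row sums):
  P(U=0) = 1/16 + 1/4 + 3/16 = 1/2
  P(U=1) = 1/16 + 1/4 + 3/16 = 1/2
Marginal P(V) (column sums):
  P(V=0) = 1/16 + 1/16 = 1/8
  P(V=1) = 1/4 + 1/4 = 1/2
  P(V=2) = 3/16 + 3/16 = 3/8

U and V are independent iff P(U=i,V=j) = P(U=i)·P(V=j) for every cell.
  P(U=0)·P(V=0) = 1/2 × 1/8 = 1/16 = P(U=0,V=0) ✓
  P(U=0)·P(V=1) = 1/2 × 1/2 = 1/4 = P(U=0,V=1) ✓
  P(U=0)·P(V=2) = 1/2 × 3/8 = 3/16 = P(U=0,V=2) ✓
  P(U=1)·P(V=0) = 1/2 × 1/8 = 1/16 = P(U=1,V=0) ✓
  P(U=1)·P(V=1) = 1/2 × 1/2 = 1/4 = P(U=1,V=1) ✓
  P(U=1)·P(V=2) = 1/2 × 3/8 = 3/16 = P(U=1,V=2) ✓

Yes, U and V are independent: every cell factors, so I(U;V) = 0 bits.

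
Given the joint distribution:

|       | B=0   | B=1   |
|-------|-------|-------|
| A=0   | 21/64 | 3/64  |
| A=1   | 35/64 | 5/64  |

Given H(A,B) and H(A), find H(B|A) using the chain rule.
From the chain rule: H(A,B) = H(A) + H(B|A)
Therefore: H(B|A) = H(A,B) - H(A)

H(A,B) = -[(21/64)·log₂(21/64) + (3/64)·log₂(3/64) + (35/64)·log₂(35/64) + (5/64)·log₂(5/64)]
  = 0.5275 + 0.2070 + 0.4762 + 0.2873
  = 1.4980 bits
Marginal P(A) (row sums):
  P(A=0) = 21/64 + 3/64 = 3/8
  P(A=1) = 35/64 + 5/64 = 5/8
H(A) = -[(3/8)·log₂(3/8) + (5/8)·log₂(5/8)]
  = 0.5306 + 0.4238
  = 0.9544 bits

H(B|A) = 1.4980 - 0.9544 = 0.5436 bits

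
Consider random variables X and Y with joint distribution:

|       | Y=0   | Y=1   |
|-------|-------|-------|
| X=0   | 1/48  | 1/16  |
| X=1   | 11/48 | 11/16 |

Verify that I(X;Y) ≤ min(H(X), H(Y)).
Marginal P(X) (row sums):
  P(X=0) = 1/48 + 1/16 = 1/12
  P(X=1) = 11/48 + 11/16 = 11/12
Marginal P(Y) (column sums):
  P(Y=0) = 1/48 + 11/48 = 1/4
  P(Y=1) = 1/16 + 11/16 = 3/4

H(X) = -[(1/12)·log₂(1/12) + (11/12)·log₂(11/12)]
  = 0.2987 + 0.1151
  = 0.4138 bits
H(Y) = -[(1/4)·log₂(1/4) + (3/4)·log₂(3/4)]
  = 0.5000 + 0.3113
  = 0.8113 bits
H(X,Y) = -[(1/48)·log₂(1/48) + (1/16)·log₂(1/16) + (11/48)·log₂(11/48) + (11/16)·log₂(11/16)]
  = 0.1164 + 0.2500 + 0.4871 + 0.3716
  = 1.2251 bits

I(X;Y) = H(X) + H(Y) - H(X,Y)
  = 0.4138 + 0.8113 - 1.2251
  = 0.0000 bits

min(H(X), H(Y)) = min(0.4138, 0.8113) = 0.4138 bits
Since 0.0000 ≤ 0.4138, the bound is satisfied ✓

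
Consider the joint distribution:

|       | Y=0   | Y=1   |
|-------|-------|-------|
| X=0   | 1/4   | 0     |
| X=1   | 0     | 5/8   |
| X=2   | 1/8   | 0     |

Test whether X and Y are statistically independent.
Marginal P(X) (row sums):
  P(X=0) = 1/4 + 0 = 1/4
  P(X=1) = 0 + 5/8 = 5/8
  P(X=2) = 1/8 + 0 = 1/8
Marginal P(Y) (column sums):
  P(Y=0) = 1/4 + 0 + 1/8 = 3/8
  P(Y=1) = 0 + 5/8 + 0 = 5/8

X and Y are independent iff P(X=i,Y=j) = P(X=i)·P(Y=j) for every cell.
  P(X=0)·P(Y=0) = 1/4 × 3/8 = 3/32, but P(X=0,Y=0) = 1/4 ✗

No, X and Y are not independent. Quantitatively, I(X;Y) > 0:

H(X) = -[(1/4)·log₂(1/4) + (5/8)·log₂(5/8) + (1/8)·log₂(1/8)]
  = 0.5000 + 0.4238 + 0.3750
  = 1.2988 bits
H(Y) = -[(3/8)·log₂(3/8) + (5/8)·log₂(5/8)]
  = 0.5306 + 0.4238
  = 0.9544 bits
H(X,Y) = -[(1/4)·log₂(1/4) + (5/8)·log₂(5/8) + (1/8)·log₂(1/8)]
  = 0.5000 + 0.4238 + 0.3750
  = 1.2988 bits
I(X;Y) = H(X) + H(Y) - H(X,Y) = 1.2988 + 0.9544 - 1.2988 = 0.9544 bits > 0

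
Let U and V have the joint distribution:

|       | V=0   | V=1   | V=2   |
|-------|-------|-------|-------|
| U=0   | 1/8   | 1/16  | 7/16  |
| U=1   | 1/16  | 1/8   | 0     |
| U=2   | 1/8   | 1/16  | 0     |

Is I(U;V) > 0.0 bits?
Marginal P(U) (row sums):
  P(U=0) = 1/8 + 1/16 + 7/16 = 5/8
  P(U=1) = 1/16 + 1/8 + 0 = 3/16
  P(U=2) = 1/8 + 1/16 + 0 = 3/16
Marginal P(V) (column sums):
  P(V=0) = 1/8 + 1/16 + 1/8 = 5/16
  P(V=1) = 1/16 + 1/8 + 1/16 = 1/4
  P(V=2) = 7/16 + 0 + 0 = 7/16

H(U) = -[(5/8)·log₂(5/8) + (3/16)·log₂(3/16) + (3/16)·log₂(3/16)]
  = 0.4238 + 0.4528 + 0.4528
  = 1.3294 bits
H(V) = -[(5/16)·log₂(5/16) + (1/4)·log₂(1/4) + (7/16)·log₂(7/16)]
  = 0.5244 + 0.5000 + 0.5218
  = 1.5462 bits
H(U,V) = -[(1/8)·log₂(1/8) + (1/16)·log₂(1/16) + (7/16)·log₂(7/16) + (1/16)·log₂(1/16) + (1/8)·log₂(1/8) + (1/8)·log₂(1/8) + (1/16)·log₂(1/16)]
  = 0.3750 + 0.2500 + 0.5218 + 0.2500 + 0.3750 + 0.3750 + 0.2500
  = 2.3968 bits

I(U;V) = H(U) + H(V) - H(U,V)
  = 1.3294 + 1.5462 - 2.3968
  = 0.4788 bits

Yes. I(U;V) = 0.4788 bits, which is > 0.0 bits.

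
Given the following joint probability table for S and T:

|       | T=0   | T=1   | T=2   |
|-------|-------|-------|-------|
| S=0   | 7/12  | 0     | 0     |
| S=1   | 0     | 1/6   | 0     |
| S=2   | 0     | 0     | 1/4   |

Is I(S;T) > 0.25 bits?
Marginal P(S) (row sums):
  P(S=0) = 7/12 + 0 + 0 = 7/12
  P(S=1) = 0 + 1/6 + 0 = 1/6
  P(S=2) = 0 + 0 + 1/4 = 1/4
Marginal P(T) (column sums):
  P(T=0) = 7/12 + 0 + 0 = 7/12
  P(T=1) = 0 + 1/6 + 0 = 1/6
  P(T=2) = 0 + 0 + 1/4 = 1/4

H(S) = -[(7/12)·log₂(7/12) + (1/6)·log₂(1/6) + (1/4)·log₂(1/4)]
  = 0.4536 + 0.4308 + 0.5000
  = 1.3844 bits
H(T) = -[(7/12)·log₂(7/12) + (1/6)·log₂(1/6) + (1/4)·log₂(1/4)]
  = 0.4536 + 0.4308 + 0.5000
  = 1.3844 bits
H(S,T) = -[(7/12)·log₂(7/12) + (1/6)·log₂(1/6) + (1/4)·log₂(1/4)]
  = 0.4536 + 0.4308 + 0.5000
  = 1.3844 bits

I(S;T) = H(S) + H(T) - H(S,T)
  = 1.3844 + 1.3844 - 1.3844
  = 1.3844 bits

Yes. I(S;T) = 1.3844 bits, which is > 0.25 bits.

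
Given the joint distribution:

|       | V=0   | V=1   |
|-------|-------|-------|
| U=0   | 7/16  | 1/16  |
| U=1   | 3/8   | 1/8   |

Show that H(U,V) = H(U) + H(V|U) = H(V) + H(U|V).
Marginal P(U) (row sums):
  P(U=0) = 7/16 + 1/16 = 1/2
  P(U=1) = 3/8 + 1/8 = 1/2
Marginal P(V) (column sums):
  P(V=0) = 7/16 + 3/8 = 13/16
  P(V=1) = 1/16 + 1/8 = 3/16

Decomposition 1: H(U) + H(V|U)
H(U) = -[(1/2)·log₂(1/2) + (1/2)·log₂(1/2)]
  = 0.5000 + 0.5000
  = 1.0000 bits
H(V|U) = -Σ P(U,V)·log₂ P(V|U), where P(V|U) = P(U,V) / P(U)
  (U=0,V=0): P(V|U) = (7/16)/(1/2) = 7/8;  -(7/16)·log₂(7/8) = 0.0843
  (U=0,V=1): P(V|U) = (1/16)/(1/2) = 1/8;  -(1/16)·log₂(1/8) = 0.1875
  (U=1,V=0): P(V|U) = (3/8)/(1/2) = 3/4;  -(3/8)·log₂(3/4) = 0.1556
  (U=1,V=1): P(V|U) = (1/8)/(1/2) = 1/4;  -(1/8)·log₂(1/4) = 0.2500
H(V|U) = 0.0843 + 0.1875 + 0.1556 + 0.2500
  = 0.6774 bits
H(U) + H(V|U) = 1.0000 + 0.6774 = 1.6774 bits

Decomposition 2: H(V) + H(U|V)
H(V) = -[(13/16)·log₂(13/16) + (3/16)·log₂(3/16)]
  = 0.2434 + 0.4528
  = 0.6962 bits
H(U|V) = -Σ P(U,V)·log₂ P(U|V), where P(U|V) = P(U,V) / P(V)
  (U=0,V=0): P(U|V) = (7/16)/(13/16) = 7/13;  -(7/16)·log₂(7/13) = 0.3907
  (U=0,V=1): P(U|V) = (1/16)/(3/16) = 1/3;  -(1/16)·log₂(1/3) = 0.0991
  (U=1,V=0): P(U|V) = (3/8)/(13/16) = 6/13;  -(3/8)·log₂(6/13) = 0.4183
  (U=1,V=1): P(U|V) = (1/8)/(3/16) = 2/3;  -(1/8)·log₂(2/3) = 0.0731
H(U|V) = 0.3907 + 0.0991 + 0.4183 + 0.0731
  = 0.9812 bits
H(V) + H(U|V) = 0.6962 + 0.9812 = 1.6774 bits

Direct computation of the joint entropy:
H(U,V) = -[(7/16)·log₂(7/16) + (1/16)·log₂(1/16) + (3/8)·log₂(3/8) + (1/8)·log₂(1/8)]
  = 0.5218 + 0.2500 + 0.5306 + 0.3750
  = 1.6774 bits

All three agree: H(U,V) = 1.6774 bits ✓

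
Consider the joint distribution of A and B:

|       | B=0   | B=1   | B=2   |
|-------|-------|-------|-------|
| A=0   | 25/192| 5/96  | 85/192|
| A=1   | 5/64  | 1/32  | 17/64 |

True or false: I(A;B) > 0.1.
Marginal P(A) (row sums):
  P(A=0) = 25/192 + 5/96 + 85/192 = 5/8
  P(A=1) = 5/64 + 1/32 + 17/64 = 3/8
Marginal P(B) (column sums):
  P(B=0) = 25/192 + 5/64 = 5/24
  P(B=1) = 5/96 + 1/32 = 1/12
  P(B=2) = 85/192 + 17/64 = 17/24

H(A) = -[(5/8)·log₂(5/8) + (3/8)·log₂(3/8)]
  = 0.4238 + 0.5306
  = 0.9544 bits
H(B) = -[(5/24)·log₂(5/24) + (1/12)·log₂(1/12) + (17/24)·log₂(17/24)]
  = 0.4715 + 0.2987 + 0.3524
  = 1.1226 bits
H(A,B) = -[(25/192)·log₂(25/192) + (5/96)·log₂(5/96) + (85/192)·log₂(85/192) + (5/64)·log₂(5/64) + (1/32)·log₂(1/32) + (17/64)·log₂(17/64)]
  = 0.3830 + 0.2220 + 0.5204 + 0.2873 + 0.1563 + 0.5080
  = 2.0770 bits

I(A;B) = H(A) + H(B) - H(A,B)
  = 0.9544 + 1.1226 - 2.0770
  = 0.0000 bits

False. I(A;B) = 0.0000 bits, which is ≤ 0.1 bits.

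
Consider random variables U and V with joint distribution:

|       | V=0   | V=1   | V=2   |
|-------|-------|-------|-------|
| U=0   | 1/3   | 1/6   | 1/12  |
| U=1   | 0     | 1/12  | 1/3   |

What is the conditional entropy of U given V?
Marginal P(V) (column sums):
  P(V=0) = 1/3 + 0 = 1/3
  P(V=1) = 1/6 + 1/12 = 1/4
  P(V=2) = 1/12 + 1/3 = 5/12

H(U|V) = -Σ P(U,V)·log₂ P(U|V), where P(U|V) = P(U,V) / P(V)
  (cells with P(U,V) = 0 contribute 0)
  (U=0,V=0): P(U|V) = (1/3)/(1/3) = 1;  -(1/3)·log₂(1) = 0.0000
  (U=0,V=1): P(U|V) = (1/6)/(1/4) = 2/3;  -(1/6)·log₂(2/3) = 0.0975
  (U=0,V=2): P(U|V) = (1/12)/(5/12) = 1/5;  -(1/12)·log₂(1/5) = 0.1935
  (U=1,V=1): P(U|V) = (1/12)/(1/4) = 1/3;  -(1/12)·log₂(1/3) = 0.1321
  (U=1,V=2): P(U|V) = (1/3)/(5/12) = 4/5;  -(1/3)·log₂(4/5) = 0.1073
H(U|V) = 0.0000 + 0.0975 + 0.1935 + 0.1321 + 0.1073
  = 0.5304 bits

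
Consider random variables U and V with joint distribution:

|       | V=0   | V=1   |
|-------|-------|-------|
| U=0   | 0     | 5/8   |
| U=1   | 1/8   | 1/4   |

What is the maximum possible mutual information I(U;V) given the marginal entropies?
The upper bound on mutual information is I(U;V) ≤ min(H(U), H(V)).

Marginal P(U) (row sums):
  P(U=0) = 0 + 5/8 = 5/8
  P(U=1) = 1/8 + 1/4 = 3/8
Marginal P(V) (column sums):
  P(V=0) = 0 + 1/8 = 1/8
  P(V=1) = 5/8 + 1/4 = 7/8

H(U) = -[(5/8)·log₂(5/8) + (3/8)·log₂(3/8)]
  = 0.4238 + 0.5306
  = 0.9544 bits
H(V) = -[(1/8)·log₂(1/8) + (7/8)·log₂(7/8)]
  = 0.3750 + 0.1686
  = 0.5436 bits

Maximum possible I(U;V) = min(0.9544, 0.5436) = 0.5436 bits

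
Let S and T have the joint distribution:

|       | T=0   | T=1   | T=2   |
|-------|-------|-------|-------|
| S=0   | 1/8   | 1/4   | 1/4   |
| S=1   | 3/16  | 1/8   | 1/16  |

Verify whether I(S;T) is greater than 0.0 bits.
Marginal P(S) (row sums):
  P(S=0) = 1/8 + 1/4 + 1/4 = 5/8
  P(S=1) = 3/16 + 1/8 + 1/16 = 3/8
Marginal P(T) (column sums):
  P(T=0) = 1/8 + 3/16 = 5/16
  P(T=1) = 1/4 + 1/8 = 3/8
  P(T=2) = 1/4 + 1/16 = 5/16

H(S) = -[(5/8)·log₂(5/8) + (3/8)·log₂(3/8)]
  = 0.4238 + 0.5306
  = 0.9544 bits
H(T) = -[(5/16)·log₂(5/16) + (3/8)·log₂(3/8) + (5/16)·log₂(5/16)]
  = 0.5244 + 0.5306 + 0.5244
  = 1.5794 bits
H(S,T) = -[(1/8)·log₂(1/8) + (1/4)·log₂(1/4) + (1/4)·log₂(1/4) + (3/16)·log₂(3/16) + (1/8)·log₂(1/8) + (1/16)·log₂(1/16)]
  = 0.3750 + 0.5000 + 0.5000 + 0.4528 + 0.3750 + 0.2500
  = 2.4528 bits

I(S;T) = H(S) + H(T) - H(S,T)
  = 0.9544 + 1.5794 - 2.4528
  = 0.0810 bits

Yes. I(S;T) = 0.0810 bits, which is > 0.0 bits.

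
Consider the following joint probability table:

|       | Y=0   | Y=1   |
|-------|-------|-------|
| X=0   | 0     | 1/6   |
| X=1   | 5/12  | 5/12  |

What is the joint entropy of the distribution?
H(X,Y) = -Σ P(X,Y) log₂ P(X,Y), summed over the non-zero cells:
H(X,Y) = -[(1/6)·log₂(1/6) + (5/12)·log₂(5/12) + (5/12)·log₂(5/12)]
  = 0.4308 + 0.5263 + 0.5263
  = 1.4834 bits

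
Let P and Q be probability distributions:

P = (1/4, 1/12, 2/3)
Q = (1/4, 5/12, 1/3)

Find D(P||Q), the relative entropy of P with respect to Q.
D(P||Q) = Σ P(i) log₂(P(i)/Q(i))
  i=0: (1/4) × log₂((1/4)/(1/4)) = (1/4) × log₂(1) = 0.0000
  i=1: (1/12) × log₂((1/12)/(5/12)) = (1/12) × log₂(1/5) = -0.1935
  i=2: (2/3) × log₂((2/3)/(1/3)) = (2/3) × log₂(2) = 0.6667
D(P||Q) = 0.0000 - 0.1935 + 0.6667
  = 0.4732 bits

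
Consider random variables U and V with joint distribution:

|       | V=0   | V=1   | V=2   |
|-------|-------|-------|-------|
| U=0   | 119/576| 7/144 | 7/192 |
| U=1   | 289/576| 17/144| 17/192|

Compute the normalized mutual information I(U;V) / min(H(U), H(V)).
Marginal P(U) (row sums):
  P(U=0) = 119/576 + 7/144 + 7/192 = 7/24
  P(U=1) = 289/576 + 17/144 + 17/192 = 17/24
Marginal P(V) (column sums):
  P(V=0) = 119/576 + 289/576 = 17/24
  P(V=1) = 7/144 + 17/144 = 1/6
  P(V=2) = 7/192 + 17/192 = 1/8

H(U) = -[(7/24)·log₂(7/24) + (17/24)·log₂(17/24)]
  = 0.5185 + 0.3524
  = 0.8709 bits
H(V) = -[(17/24)·log₂(17/24) + (1/6)·log₂(1/6) + (1/8)·log₂(1/8)]
  = 0.3524 + 0.4308 + 0.3750
  = 1.1582 bits
H(U,V) = -[(119/576)·log₂(119/576) + (7/144)·log₂(7/144) + (7/192)·log₂(7/192) + (289/576)·log₂(289/576) + (17/144)·log₂(17/144) + (17/192)·log₂(17/192)]
  = 0.4700 + 0.2121 + 0.1742 + 0.4992 + 0.3639 + 0.3097
  = 2.0291 bits

I(U;V) = H(U) + H(V) - H(U,V)
  = 0.8709 + 1.1582 - 2.0291
  = 0.0000 bits

min(H(U), H(V)) = min(0.8709, 1.1582) = 0.8709 bits
Normalized MI = 0.0000 / 0.8709 = 0.0000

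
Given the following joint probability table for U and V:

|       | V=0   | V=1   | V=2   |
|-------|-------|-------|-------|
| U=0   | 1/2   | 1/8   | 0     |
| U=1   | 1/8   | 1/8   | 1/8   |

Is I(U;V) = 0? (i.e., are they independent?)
Marginal P(U) (row sums):
  P(U=0) = 1/2 + 1/8 + 0 = 5/8
  P(U=1) = 1/8 + 1/8 + 1/8 = 3/8
Marginal P(V) (column sums):
  P(V=0) = 1/2 + 1/8 = 5/8
  P(V=1) = 1/8 + 1/8 = 1/4
  P(V=2) = 0 + 1/8 = 1/8

U and V are independent iff P(U=i,V=j) = P(U=i)·P(V=j) for every cell.
  P(U=0)·P(V=0) = 5/8 × 5/8 = 25/64, but P(U=0,V=0) = 1/2 ✗

No, U and V are not independent. Quantitatively, I(U;V) > 0:

H(U) = -[(5/8)·log₂(5/8) + (3/8)·log₂(3/8)]
  = 0.4238 + 0.5306
  = 0.9544 bits
H(V) = -[(5/8)·log₂(5/8) + (1/4)·log₂(1/4) + (1/8)·log₂(1/8)]
  = 0.4238 + 0.5000 + 0.3750
  = 1.2988 bits
H(U,V) = -[(1/2)·log₂(1/2) + (1/8)·log₂(1/8) + (1/8)·log₂(1/8) + (1/8)·log₂(1/8) + (1/8)·log₂(1/8)]
  = 0.5000 + 0.3750 + 0.3750 + 0.3750 + 0.3750
  = 2.0000 bits
I(U;V) = H(U) + H(V) - H(U,V) = 0.9544 + 1.2988 - 2.0000 = 0.2532 bits > 0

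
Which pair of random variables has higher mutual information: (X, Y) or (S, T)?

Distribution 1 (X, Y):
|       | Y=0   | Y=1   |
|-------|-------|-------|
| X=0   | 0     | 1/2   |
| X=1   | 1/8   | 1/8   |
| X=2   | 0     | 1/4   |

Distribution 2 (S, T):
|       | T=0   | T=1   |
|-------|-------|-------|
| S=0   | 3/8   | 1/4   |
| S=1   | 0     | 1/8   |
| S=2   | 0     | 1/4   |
Distribution 1 (X, Y):
Marginal P(X) (row sums):
  P(X=0) = 0 + 1/2 = 1/2
  P(X=1) = 1/8 + 1/8 = 1/4
  P(X=2) = 0 + 1/4 = 1/4
Marginal P(Y) (column sums):
  P(Y=0) = 0 + 1/8 + 0 = 1/8
  P(Y=1) = 1/2 + 1/8 + 1/4 = 7/8

H(X) = -[(1/2)·log₂(1/2) + (1/4)·log₂(1/4) + (1/4)·log₂(1/4)]
  = 0.5000 + 0.5000 + 0.5000
  = 1.5000 bits
H(Y) = -[(1/8)·log₂(1/8) + (7/8)·log₂(7/8)]
  = 0.3750 + 0.1686
  = 0.5436 bits
H(X,Y) = -[(1/2)·log₂(1/2) + (1/8)·log₂(1/8) + (1/8)·log₂(1/8) + (1/4)·log₂(1/4)]
  = 0.5000 + 0.3750 + 0.3750 + 0.5000
  = 1.7500 bits

I(X;Y) = H(X) + H(Y) - H(X,Y)
  = 1.5000 + 0.5436 - 1.7500
  = 0.2936 bits

Distribution 2 (S, T):
Marginal P(S) (row sums):
  P(S=0) = 3/8 + 1/4 = 5/8
  P(S=1) = 0 + 1/8 = 1/8
  P(S=2) = 0 + 1/4 = 1/4
Marginal P(T) (column sums):
  P(T=0) = 3/8 + 0 + 0 = 3/8
  P(T=1) = 1/4 + 1/8 + 1/4 = 5/8

H(S) = -[(5/8)·log₂(5/8) + (1/8)·log₂(1/8) + (1/4)·log₂(1/4)]
  = 0.4238 + 0.3750 + 0.5000
  = 1.2988 bits
H(T) = -[(3/8)·log₂(3/8) + (5/8)·log₂(5/8)]
  = 0.5306 + 0.4238
  = 0.9544 bits
H(S,T) = -[(3/8)·log₂(3/8) + (1/4)·log₂(1/4) + (1/8)·log₂(1/8) + (1/4)·log₂(1/4)]
  = 0.5306 + 0.5000 + 0.3750 + 0.5000
  = 1.9056 bits

I(S;T) = H(S) + H(T) - H(S,T)
  = 1.2988 + 0.9544 - 1.9056
  = 0.3476 bits

I(S;T) = 0.3476 bits > I(X;Y) = 0.2936 bits, so (S, T) has the higher mutual information (stronger dependence).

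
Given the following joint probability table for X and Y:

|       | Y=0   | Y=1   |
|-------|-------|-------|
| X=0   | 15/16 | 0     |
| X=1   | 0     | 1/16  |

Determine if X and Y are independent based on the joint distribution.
Marginal P(X) (row sums):
  P(X=0) = 15/16 + 0 = 15/16
  P(X=1) = 0 + 1/16 = 1/16
Marginal P(Y) (column sums):
  P(Y=0) = 15/16 + 0 = 15/16
  P(Y=1) = 0 + 1/16 = 1/16

X and Y are independent iff P(X=i,Y=j) = P(X=i)·P(Y=j) for every cell.
  P(X=0)·P(Y=0) = 15/16 × 15/16 = 225/256, but P(X=0,Y=0) = 15/16 ✗

No, X and Y are not independent. Quantitatively, I(X;Y) > 0:

H(X) = -[(15/16)·log₂(15/16) + (1/16)·log₂(1/16)]
  = 0.0873 + 0.2500
  = 0.3373 bits
H(Y) = -[(15/16)·log₂(15/16) + (1/16)·log₂(1/16)]
  = 0.0873 + 0.2500
  = 0.3373 bits
H(X,Y) = -[(15/16)·log₂(15/16) + (1/16)·log₂(1/16)]
  = 0.0873 + 0.2500
  = 0.3373 bits
I(X;Y) = H(X) + H(Y) - H(X,Y) = 0.3373 + 0.3373 - 0.3373 = 0.3373 bits > 0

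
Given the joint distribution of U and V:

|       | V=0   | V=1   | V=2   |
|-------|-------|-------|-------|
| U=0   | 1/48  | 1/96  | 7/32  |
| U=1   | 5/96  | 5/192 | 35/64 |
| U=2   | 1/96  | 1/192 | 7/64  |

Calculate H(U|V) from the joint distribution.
Marginal P(V) (column sums):
  P(V=0) = 1/48 + 5/96 + 1/96 = 1/12
  P(V=1) = 1/96 + 5/192 + 1/192 = 1/24
  P(V=2) = 7/32 + 35/64 + 7/64 = 7/8

H(U|V) = -Σ P(U,V)·log₂ P(U|V), where P(U|V) = P(U,V) / P(V)
  (U=0,V=0): P(U|V) = (1/48)/(1/12) = 1/4;  -(1/48)·log₂(1/4) = 0.0417
  (U=0,V=1): P(U|V) = (1/96)/(1/24) = 1/4;  -(1/96)·log₂(1/4) = 0.0208
  (U=0,V=2): P(U|V) = (7/32)/(7/8) = 1/4;  -(7/32)·log₂(1/4) = 0.4375
  (U=1,V=0): P(U|V) = (5/96)/(1/12) = 5/8;  -(5/96)·log₂(5/8) = 0.0353
  (U=1,V=1): P(U|V) = (5/192)/(1/24) = 5/8;  -(5/192)·log₂(5/8) = 0.0177
  (U=1,V=2): P(U|V) = (35/64)/(7/8) = 5/8;  -(35/64)·log₂(5/8) = 0.3708
  (U=2,V=0): P(U|V) = (1/96)/(1/12) = 1/8;  -(1/96)·log₂(1/8) = 0.0313
  (U=2,V=1): P(U|V) = (1/192)/(1/24) = 1/8;  -(1/192)·log₂(1/8) = 0.0156
  (U=2,V=2): P(U|V) = (7/64)/(7/8) = 1/8;  -(7/64)·log₂(1/8) = 0.3281
H(U|V) = 0.0417 + 0.0208 + 0.4375 + 0.0353 + 0.0177 + 0.3708 + 0.0313 + 0.0156 + 0.3281
  = 1.2988 bits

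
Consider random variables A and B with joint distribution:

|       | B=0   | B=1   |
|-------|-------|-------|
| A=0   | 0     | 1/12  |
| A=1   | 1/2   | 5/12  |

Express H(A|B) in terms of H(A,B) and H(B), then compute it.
H(A|B) = H(A,B) - H(B)

Marginal P(B) (column sums):
  P(B=0) = 0 + 1/2 = 1/2
  P(B=1) = 1/12 + 5/12 = 1/2

H(A,B) = -[(1/12)·log₂(1/12) + (1/2)·log₂(1/2) + (5/12)·log₂(5/12)]
  = 0.2987 + 0.5000 + 0.5263
  = 1.3250 bits
H(B) = -[(1/2)·log₂(1/2) + (1/2)·log₂(1/2)]
  = 0.5000 + 0.5000
  = 1.0000 bits

H(A|B) = 1.3250 - 1.0000 = 0.3250 bits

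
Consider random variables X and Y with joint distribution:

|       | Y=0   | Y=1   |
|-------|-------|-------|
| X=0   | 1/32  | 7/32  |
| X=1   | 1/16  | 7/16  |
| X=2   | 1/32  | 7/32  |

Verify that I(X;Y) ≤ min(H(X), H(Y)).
Marginal P(X) (row sums):
  P(X=0) = 1/32 + 7/32 = 1/4
  P(X=1) = 1/16 + 7/16 = 1/2
  P(X=2) = 1/32 + 7/32 = 1/4
Marginal P(Y) (column sums):
  P(Y=0) = 1/32 + 1/16 + 1/32 = 1/8
  P(Y=1) = 7/32 + 7/16 + 7/32 = 7/8

H(X) = -[(1/4)·log₂(1/4) + (1/2)·log₂(1/2) + (1/4)·log₂(1/4)]
  = 0.5000 + 0.5000 + 0.5000
  = 1.5000 bits
H(Y) = -[(1/8)·log₂(1/8) + (7/8)·log₂(7/8)]
  = 0.3750 + 0.1686
  = 0.5436 bits
H(X,Y) = -[(1/32)·log₂(1/32) + (7/32)·log₂(7/32) + (1/16)·log₂(1/16) + (7/16)·log₂(7/16) + (1/32)·log₂(1/32) + (7/32)·log₂(7/32)]
  = 0.1563 + 0.4796 + 0.2500 + 0.5218 + 0.1563 + 0.4796
  = 2.0436 bits

I(X;Y) = H(X) + H(Y) - H(X,Y)
  = 1.5000 + 0.5436 - 2.0436
  = 0.0000 bits

min(H(X), H(Y)) = min(1.5000, 0.5436) = 0.5436 bits
Since 0.0000 ≤ 0.5436, the bound is satisfied ✓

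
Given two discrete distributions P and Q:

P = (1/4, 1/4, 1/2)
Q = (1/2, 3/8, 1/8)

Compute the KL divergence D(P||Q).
D(P||Q) = Σ P(i) log₂(P(i)/Q(i))
  i=0: (1/4) × log₂((1/4)/(1/2)) = (1/4) × log₂(1/2) = -0.2500
  i=1: (1/4) × log₂((1/4)/(3/8)) = (1/4) × log₂(2/3) = -0.1462
  i=2: (1/2) × log₂((1/2)/(1/8)) = (1/2) × log₂(4) = 1.0000
D(P||Q) = -0.2500 - 0.1462 + 1.0000
  = 0.6038 bits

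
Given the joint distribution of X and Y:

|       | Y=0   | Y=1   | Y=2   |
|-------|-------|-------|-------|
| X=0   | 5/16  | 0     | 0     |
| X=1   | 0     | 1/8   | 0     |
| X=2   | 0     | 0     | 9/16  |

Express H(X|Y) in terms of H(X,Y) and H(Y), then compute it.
H(X|Y) = H(X,Y) - H(Y)

Marginal P(Y) (column sums):
  P(Y=0) = 5/16 + 0 + 0 = 5/16
  P(Y=1) = 0 + 1/8 + 0 = 1/8
  P(Y=2) = 0 + 0 + 9/16 = 9/16

H(X,Y) = -[(5/16)·log₂(5/16) + (1/8)·log₂(1/8) + (9/16)·log₂(9/16)]
  = 0.5244 + 0.3750 + 0.4669
  = 1.3663 bits
H(Y) = -[(5/16)·log₂(5/16) + (1/8)·log₂(1/8) + (9/16)·log₂(9/16)]
  = 0.5244 + 0.3750 + 0.4669
  = 1.3663 bits

H(X|Y) = 1.3663 - 1.3663 = 0.0000 bits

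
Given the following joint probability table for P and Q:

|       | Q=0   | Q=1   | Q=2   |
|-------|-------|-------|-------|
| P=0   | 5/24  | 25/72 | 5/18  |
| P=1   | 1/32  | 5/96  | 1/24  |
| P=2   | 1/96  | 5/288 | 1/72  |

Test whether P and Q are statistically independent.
Marginal P(P) (row sums):
  P(P=0) = 5/24 + 25/72 + 5/18 = 5/6
  P(P=1) = 1/32 + 5/96 + 1/24 = 1/8
  P(P=2) = 1/96 + 5/288 + 1/72 = 1/24
Marginal P(Q) (column sums):
  P(Q=0) = 5/24 + 1/32 + 1/96 = 1/4
  P(Q=1) = 25/72 + 5/96 + 5/288 = 5/12
  P(Q=2) = 5/18 + 1/24 + 1/72 = 1/3

P and Q are independent iff P(P=i,Q=j) = P(P=i)·P(Q=j) for every cell.
  P(P=0)·P(Q=0) = 5/6 × 1/4 = 5/24 = P(P=0,Q=0) ✓
  P(P=0)·P(Q=1) = 5/6 × 5/12 = 25/72 = P(P=0,Q=1) ✓
  P(P=0)·P(Q=2) = 5/6 × 1/3 = 5/18 = P(P=0,Q=2) ✓
  P(P=1)·P(Q=0) = 1/8 × 1/4 = 1/32 = P(P=1,Q=0) ✓
  P(P=1)·P(Q=1) = 1/8 × 5/12 = 5/96 = P(P=1,Q=1) ✓
  P(P=1)·P(Q=2) = 1/8 × 1/3 = 1/24 = P(P=1,Q=2) ✓
  P(P=2)·P(Q=0) = 1/24 × 1/4 = 1/96 = P(P=2,Q=0) ✓
  P(P=2)·P(Q=1) = 1/24 × 5/12 = 5/288 = P(P=2,Q=1) ✓
  P(P=2)·P(Q=2) = 1/24 × 1/3 = 1/72 = P(P=2,Q=2) ✓

Yes, P and Q are independent: every cell factors, so I(P;Q) = 0 bits.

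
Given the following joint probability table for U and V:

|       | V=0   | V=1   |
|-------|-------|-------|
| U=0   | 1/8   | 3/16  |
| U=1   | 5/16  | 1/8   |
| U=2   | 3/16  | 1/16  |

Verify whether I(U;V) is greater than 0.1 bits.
Marginal P(U) (row sums):
  P(U=0) = 1/8 + 3/16 = 5/16
  P(U=1) = 5/16 + 1/8 = 7/16
  P(U=2) = 3/16 + 1/16 = 1/4
Marginal P(V) (column sums):
  P(V=0) = 1/8 + 5/16 + 3/16 = 5/8
  P(V=1) = 3/16 + 1/8 + 1/16 = 3/8

H(U) = -[(5/16)·log₂(5/16) + (7/16)·log₂(7/16) + (1/4)·log₂(1/4)]
  = 0.5244 + 0.5218 + 0.5000
  = 1.5462 bits
H(V) = -[(5/8)·log₂(5/8) + (3/8)·log₂(3/8)]
  = 0.4238 + 0.5306
  = 0.9544 bits
H(U,V) = -[(1/8)·log₂(1/8) + (3/16)·log₂(3/16) + (5/16)·log₂(5/16) + (1/8)·log₂(1/8) + (3/16)·log₂(3/16) + (1/16)·log₂(1/16)]
  = 0.3750 + 0.4528 + 0.5244 + 0.3750 + 0.4528 + 0.2500
  = 2.4300 bits

I(U;V) = H(U) + H(V) - H(U,V)
  = 1.5462 + 0.9544 - 2.4300
  = 0.0706 bits

No. I(U;V) = 0.0706 bits, which is ≤ 0.1 bits.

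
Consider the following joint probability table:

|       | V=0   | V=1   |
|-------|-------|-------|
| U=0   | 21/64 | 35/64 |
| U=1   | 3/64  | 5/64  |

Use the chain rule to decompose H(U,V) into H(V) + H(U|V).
By the chain rule: H(U,V) = H(V) + H(U|V)

Marginal P(V) (column sums):
  P(V=0) = 21/64 + 3/64 = 3/8
  P(V=1) = 35/64 + 5/64 = 5/8
H(V) = -[(3/8)·log₂(3/8) + (5/8)·log₂(5/8)]
  = 0.5306 + 0.4238
  = 0.9544 bits
H(U|V) = -Σ P(U,V)·log₂ P(U|V), where P(U|V) = P(U,V) / P(V)
  (U=0,V=0): P(U|V) = (21/64)/(3/8) = 7/8;  -(21/64)·log₂(7/8) = 0.0632
  (U=0,V=1): P(U|V) = (35/64)/(5/8) = 7/8;  -(35/64)·log₂(7/8) = 0.1054
  (U=1,V=0): P(U|V) = (3/64)/(3/8) = 1/8;  -(3/64)·log₂(1/8) = 0.1406
  (U=1,V=1): P(U|V) = (5/64)/(5/8) = 1/8;  -(5/64)·log₂(1/8) = 0.2344
H(U|V) = 0.0632 + 0.1054 + 0.1406 + 0.2344
  = 0.5436 bits

H(U,V) = H(V) + H(U|V) = 0.9544 + 0.5436 = 1.4980 bits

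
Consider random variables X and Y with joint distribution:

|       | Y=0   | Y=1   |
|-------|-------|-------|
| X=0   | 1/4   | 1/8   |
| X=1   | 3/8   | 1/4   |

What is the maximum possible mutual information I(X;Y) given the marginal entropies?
The upper bound on mutual information is I(X;Y) ≤ min(H(X), H(Y)).

Marginal P(X) (row sums):
  P(X=0) = 1/4 + 1/8 = 3/8
  P(X=1) = 3/8 + 1/4 = 5/8
Marginal P(Y) (column sums):
  P(Y=0) = 1/4 + 3/8 = 5/8
  P(Y=1) = 1/8 + 1/4 = 3/8

H(X) = -[(3/8)·log₂(3/8) + (5/8)·log₂(5/8)]
  = 0.5306 + 0.4238
  = 0.9544 bits
H(Y) = -[(5/8)·log₂(5/8) + (3/8)·log₂(3/8)]
  = 0.4238 + 0.5306
  = 0.9544 bits

Maximum possible I(X;Y) = min(0.9544, 0.9544) = 0.9544 bits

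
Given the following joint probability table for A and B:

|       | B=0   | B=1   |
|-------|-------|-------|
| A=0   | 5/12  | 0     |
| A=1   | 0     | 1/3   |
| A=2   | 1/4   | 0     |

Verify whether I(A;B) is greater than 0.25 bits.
Marginal P(A) (row sums):
  P(A=0) = 5/12 + 0 = 5/12
  P(A=1) = 0 + 1/3 = 1/3
  P(A=2) = 1/4 + 0 = 1/4
Marginal P(B) (column sums):
  P(B=0) = 5/12 + 0 + 1/4 = 2/3
  P(B=1) = 0 + 1/3 + 0 = 1/3

H(A) = -[(5/12)·log₂(5/12) + (1/3)·log₂(1/3) + (1/4)·log₂(1/4)]
  = 0.5263 + 0.5283 + 0.5000
  = 1.5546 bits
H(B) = -[(2/3)·log₂(2/3) + (1/3)·log₂(1/3)]
  = 0.3900 + 0.5283
  = 0.9183 bits
H(A,B) = -[(5/12)·log₂(5/12) + (1/3)·log₂(1/3) + (1/4)·log₂(1/4)]
  = 0.5263 + 0.5283 + 0.5000
  = 1.5546 bits

I(A;B) = H(A) + H(B) - H(A,B)
  = 1.5546 + 0.9183 - 1.5546
  = 0.9183 bits

Yes. I(A;B) = 0.9183 bits, which is > 0.25 bits.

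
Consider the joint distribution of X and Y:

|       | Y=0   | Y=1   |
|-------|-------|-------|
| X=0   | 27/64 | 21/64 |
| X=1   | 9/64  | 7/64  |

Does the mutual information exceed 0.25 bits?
Marginal P(X) (row sums):
  P(X=0) = 27/64 + 21/64 = 3/4
  P(X=1) = 9/64 + 7/64 = 1/4
Marginal P(Y) (column sums):
  P(Y=0) = 27/64 + 9/64 = 9/16
  P(Y=1) = 21/64 + 7/64 = 7/16

H(X) = -[(3/4)·log₂(3/4) + (1/4)·log₂(1/4)]
  = 0.3113 + 0.5000
  = 0.8113 bits
H(Y) = -[(9/16)·log₂(9/16) + (7/16)·log₂(7/16)]
  = 0.4669 + 0.5218
  = 0.9887 bits
H(X,Y) = -[(27/64)·log₂(27/64) + (21/64)·log₂(21/64) + (9/64)·log₂(9/64) + (7/64)·log₂(7/64)]
  = 0.5253 + 0.5275 + 0.3980 + 0.3492
  = 1.8000 bits

I(X;Y) = H(X) + H(Y) - H(X,Y)
  = 0.8113 + 0.9887 - 1.8000
  = 0.0000 bits

No. I(X;Y) = 0.0000 bits, which is ≤ 0.25 bits.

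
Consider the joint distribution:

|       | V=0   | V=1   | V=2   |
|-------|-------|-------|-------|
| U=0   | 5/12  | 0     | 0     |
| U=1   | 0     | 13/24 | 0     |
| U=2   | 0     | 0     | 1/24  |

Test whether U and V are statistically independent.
Marginal P(U) (row sums):
  P(U=0) = 5/12 + 0 + 0 = 5/12
  P(U=1) = 0 + 13/24 + 0 = 13/24
  P(U=2) = 0 + 0 + 1/24 = 1/24
Marginal P(V) (column sums):
  P(V=0) = 5/12 + 0 + 0 = 5/12
  P(V=1) = 0 + 13/24 + 0 = 13/24
  P(V=2) = 0 + 0 + 1/24 = 1/24

U and V are independent iff P(U=i,V=j) = P(U=i)·P(V=j) for every cell.
  P(U=0)·P(V=0) = 5/12 × 5/12 = 25/144, but P(U=0,V=0) = 5/12 ✗

No, U and V are not independent. Quantitatively, I(U;V) > 0:

H(U) = -[(5/12)·log₂(5/12) + (13/24)·log₂(13/24) + (1/24)·log₂(1/24)]
  = 0.5263 + 0.4791 + 0.1910
  = 1.1964 bits
H(V) = -[(5/12)·log₂(5/12) + (13/24)·log₂(13/24) + (1/24)·log₂(1/24)]
  = 0.5263 + 0.4791 + 0.1910
  = 1.1964 bits
H(U,V) = -[(5/12)·log₂(5/12) + (13/24)·log₂(13/24) + (1/24)·log₂(1/24)]
  = 0.5263 + 0.4791 + 0.1910
  = 1.1964 bits
I(U;V) = H(U) + H(V) - H(U,V) = 1.1964 + 1.1964 - 1.1964 = 1.1964 bits > 0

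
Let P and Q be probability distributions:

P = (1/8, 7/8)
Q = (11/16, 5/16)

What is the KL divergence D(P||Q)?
D(P||Q) = Σ P(i) log₂(P(i)/Q(i))
  i=0: (1/8) × log₂((1/8)/(11/16)) = (1/8) × log₂(2/11) = -0.3074
  i=1: (7/8) × log₂((7/8)/(5/16)) = (7/8) × log₂(14/5) = 1.2997
D(P||Q) = -0.3074 + 1.2997
  = 0.9923 bits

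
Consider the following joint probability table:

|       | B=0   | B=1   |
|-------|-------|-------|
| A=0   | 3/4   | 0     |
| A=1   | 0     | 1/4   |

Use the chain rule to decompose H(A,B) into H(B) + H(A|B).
By the chain rule: H(A,B) = H(B) + H(A|B)

Marginal P(B) (column sums):
  P(B=0) = 3/4 + 0 = 3/4
  P(B=1) = 0 + 1/4 = 1/4
H(B) = -[(3/4)·log₂(3/4) + (1/4)·log₂(1/4)]
  = 0.3113 + 0.5000
  = 0.8113 bits
H(A|B) = -Σ P(A,B)·log₂ P(A|B), where P(A|B) = P(A,B) / P(B)
  (cells with P(A,B) = 0 contribute 0)
  (A=0,B=0): P(A|B) = (3/4)/(3/4) = 1;  -(3/4)·log₂(1) = 0.0000
  (A=1,B=1): P(A|B) = (1/4)/(1/4) = 1;  -(1/4)·log₂(1) = 0.0000
H(A|B) = 0.0000 + 0.0000
  = 0.0000 bits

H(A,B) = H(B) + H(A|B) = 0.8113 + 0.0000 = 0.8113 bits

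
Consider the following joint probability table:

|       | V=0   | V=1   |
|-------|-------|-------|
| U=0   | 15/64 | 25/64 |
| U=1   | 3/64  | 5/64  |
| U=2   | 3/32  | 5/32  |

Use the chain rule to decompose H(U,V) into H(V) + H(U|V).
By the chain rule: H(U,V) = H(V) + H(U|V)

Marginal P(V) (column sums):
  P(V=0) = 15/64 + 3/64 + 3/32 = 3/8
  P(V=1) = 25/64 + 5/64 + 5/32 = 5/8
H(V) = -[(3/8)·log₂(3/8) + (5/8)·log₂(5/8)]
  = 0.5306 + 0.4238
  = 0.9544 bits
H(U|V) = -Σ P(U,V)·log₂ P(U|V), where P(U|V) = P(U,V) / P(V)
  (U=0,V=0): P(U|V) = (15/64)/(3/8) = 5/8;  -(15/64)·log₂(5/8) = 0.1589
  (U=0,V=1): P(U|V) = (25/64)/(5/8) = 5/8;  -(25/64)·log₂(5/8) = 0.2649
  (U=1,V=0): P(U|V) = (3/64)/(3/8) = 1/8;  -(3/64)·log₂(1/8) = 0.1406
  (U=1,V=1): P(U|V) = (5/64)/(5/8) = 1/8;  -(5/64)·log₂(1/8) = 0.2344
  (U=2,V=0): P(U|V) = (3/32)/(3/8) = 1/4;  -(3/32)·log₂(1/4) = 0.1875
  (U=2,V=1): P(U|V) = (5/32)/(5/8) = 1/4;  -(5/32)·log₂(1/4) = 0.3125
H(U|V) = 0.1589 + 0.2649 + 0.1406 + 0.2344 + 0.1875 + 0.3125
  = 1.2988 bits

H(U,V) = H(V) + H(U|V) = 0.9544 + 1.2988 = 2.2532 bits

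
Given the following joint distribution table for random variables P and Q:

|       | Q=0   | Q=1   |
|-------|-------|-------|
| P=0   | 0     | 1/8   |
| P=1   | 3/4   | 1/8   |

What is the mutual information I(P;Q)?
Marginal P(P) (row sums):
  P(P=0) = 0 + 1/8 = 1/8
  P(P=1) = 3/4 + 1/8 = 7/8
Marginal P(Q) (column sums):
  P(Q=0) = 0 + 3/4 = 3/4
  P(Q=1) = 1/8 + 1/8 = 1/4

H(P) = -[(1/8)·log₂(1/8) + (7/8)·log₂(7/8)]
  = 0.3750 + 0.1686
  = 0.5436 bits
H(Q) = -[(3/4)·log₂(3/4) + (1/4)·log₂(1/4)]
  = 0.3113 + 0.5000
  = 0.8113 bits
H(P,Q) = -[(1/8)·log₂(1/8) + (3/4)·log₂(3/4) + (1/8)·log₂(1/8)]
  = 0.3750 + 0.3113 + 0.3750
  = 1.0613 bits

I(P;Q) = H(P) + H(Q) - H(P,Q)
  = 0.5436 + 0.8113 - 1.0613
  = 0.2936 bits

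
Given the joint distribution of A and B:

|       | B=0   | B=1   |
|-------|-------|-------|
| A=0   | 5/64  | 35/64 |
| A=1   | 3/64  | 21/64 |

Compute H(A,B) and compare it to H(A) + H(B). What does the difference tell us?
Marginal P(A) (row sums):
  P(A=0) = 5/64 + 35/64 = 5/8
  P(A=1) = 3/64 + 21/64 = 3/8
Marginal P(B) (column sums):
  P(B=0) = 5/64 + 3/64 = 1/8
  P(B=1) = 35/64 + 21/64 = 7/8

H(A,B) = -[(5/64)·log₂(5/64) + (35/64)·log₂(35/64) + (3/64)·log₂(3/64) + (21/64)·log₂(21/64)]
  = 0.2873 + 0.4762 + 0.2070 + 0.5275
  = 1.4980 bits
H(A) = -[(5/8)·log₂(5/8) + (3/8)·log₂(3/8)]
  = 0.4238 + 0.5306
  = 0.9544 bits
H(B) = -[(1/8)·log₂(1/8) + (7/8)·log₂(7/8)]
  = 0.3750 + 0.1686
  = 0.5436 bits

H(A) + H(B) = 0.9544 + 0.5436 = 1.4980 bits
Difference: H(A) + H(B) - H(A,B) = 1.4980 - 1.4980 = 0.0000 bits = I(A;B)

The difference is the mutual information; it is 0 here, so A and B are independent (the joint entropy equals the sum of the marginal entropies).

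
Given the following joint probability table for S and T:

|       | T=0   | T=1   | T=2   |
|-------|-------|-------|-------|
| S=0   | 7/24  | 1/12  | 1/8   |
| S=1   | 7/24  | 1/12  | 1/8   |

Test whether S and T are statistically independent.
Marginal P(S) (row sums):
  P(S=0) = 7/24 + 1/12 + 1/8 = 1/2
  P(S=1) = 7/24 + 1/12 + 1/8 = 1/2
Marginal P(T) (column sums):
  P(T=0) = 7/24 + 7/24 = 7/12
  P(T=1) = 1/12 + 1/12 = 1/6
  P(T=2) = 1/8 + 1/8 = 1/4

S and T are independent iff P(S=i,T=j) = P(S=i)·P(T=j) for every cell.
  P(S=0)·P(T=0) = 1/2 × 7/12 = 7/24 = P(S=0,T=0) ✓
  P(S=0)·P(T=1) = 1/2 × 1/6 = 1/12 = P(S=0,T=1) ✓
  P(S=0)·P(T=2) = 1/2 × 1/4 = 1/8 = P(S=0,T=2) ✓
  P(S=1)·P(T=0) = 1/2 × 7/12 = 7/24 = P(S=1,T=0) ✓
  P(S=1)·P(T=1) = 1/2 × 1/6 = 1/12 = P(S=1,T=1) ✓
  P(S=1)·P(T=2) = 1/2 × 1/4 = 1/8 = P(S=1,T=2) ✓

Yes, S and T are independent: every cell factors, so I(S;T) = 0 bits.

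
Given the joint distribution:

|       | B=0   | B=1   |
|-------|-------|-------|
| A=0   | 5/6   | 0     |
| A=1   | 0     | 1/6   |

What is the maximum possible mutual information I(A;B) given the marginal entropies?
The upper bound on mutual information is I(A;B) ≤ min(H(A), H(B)).

Marginal P(A) (row sums):
  P(A=0) = 5/6 + 0 = 5/6
  P(A=1) = 0 + 1/6 = 1/6
Marginal P(B) (column sums):
  P(B=0) = 5/6 + 0 = 5/6
  P(B=1) = 0 + 1/6 = 1/6

H(A) = -[(5/6)·log₂(5/6) + (1/6)·log₂(1/6)]
  = 0.2192 + 0.4308
  = 0.6500 bits
H(B) = -[(5/6)·log₂(5/6) + (1/6)·log₂(1/6)]
  = 0.2192 + 0.4308
  = 0.6500 bits

Maximum possible I(A;B) = min(0.6500, 0.6500) = 0.6500 bits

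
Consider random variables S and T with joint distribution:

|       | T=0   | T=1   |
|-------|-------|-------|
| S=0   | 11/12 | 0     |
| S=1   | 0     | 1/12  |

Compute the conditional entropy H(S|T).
Marginal P(T) (column sums):
  P(T=0) = 11/12 + 0 = 11/12
  P(T=1) = 0 + 1/12 = 1/12

H(S|T) = -Σ P(S,T)·log₂ P(S|T), where P(S|T) = P(S,T) / P(T)
  (cells with P(S,T) = 0 contribute 0)
  (S=0,T=0): P(S|T) = (11/12)/(11/12) = 1;  -(11/12)·log₂(1) = 0.0000
  (S=1,T=1): P(S|T) = (1/12)/(1/12) = 1;  -(1/12)·log₂(1) = 0.0000
H(S|T) = 0.0000 + 0.0000
  = 0.0000 bits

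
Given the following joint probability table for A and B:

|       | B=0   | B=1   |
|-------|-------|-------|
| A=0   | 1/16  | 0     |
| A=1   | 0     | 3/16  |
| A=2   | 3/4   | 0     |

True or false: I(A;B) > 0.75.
Marginal P(A) (row sums):
  P(A=0) = 1/16 + 0 = 1/16
  P(A=1) = 0 + 3/16 = 3/16
  P(A=2) = 3/4 + 0 = 3/4
Marginal P(B) (column sums):
  P(B=0) = 1/16 + 0 + 3/4 = 13/16
  P(B=1) = 0 + 3/16 + 0 = 3/16

H(A) = -[(1/16)·log₂(1/16) + (3/16)·log₂(3/16) + (3/4)·log₂(3/4)]
  = 0.2500 + 0.4528 + 0.3113
  = 1.0141 bits
H(B) = -[(13/16)·log₂(13/16) + (3/16)·log₂(3/16)]
  = 0.2434 + 0.4528
  = 0.6962 bits
H(A,B) = -[(1/16)·log₂(1/16) + (3/16)·log₂(3/16) + (3/4)·log₂(3/4)]
  = 0.2500 + 0.4528 + 0.3113
  = 1.0141 bits

I(A;B) = H(A) + H(B) - H(A,B)
  = 1.0141 + 0.6962 - 1.0141
  = 0.6962 bits

False. I(A;B) = 0.6962 bits, which is ≤ 0.75 bits.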